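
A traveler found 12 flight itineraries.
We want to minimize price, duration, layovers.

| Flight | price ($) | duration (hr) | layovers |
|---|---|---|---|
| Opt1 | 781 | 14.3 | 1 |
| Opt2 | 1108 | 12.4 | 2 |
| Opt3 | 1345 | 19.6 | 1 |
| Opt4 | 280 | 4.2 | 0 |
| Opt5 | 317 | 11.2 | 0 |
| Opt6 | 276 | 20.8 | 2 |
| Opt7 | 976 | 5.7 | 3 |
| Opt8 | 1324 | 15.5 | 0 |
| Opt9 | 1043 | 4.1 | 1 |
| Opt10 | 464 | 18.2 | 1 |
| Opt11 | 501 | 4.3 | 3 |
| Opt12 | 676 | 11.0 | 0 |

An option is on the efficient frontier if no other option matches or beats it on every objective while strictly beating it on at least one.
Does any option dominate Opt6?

No

Opt1: worse on price (781 vs 276).
Opt2: worse on price (1108 vs 276).
Opt3: worse on price (1345 vs 276).
Opt4: worse on price (280 vs 276).
Opt5: worse on price (317 vs 276).
Opt7: worse on price (976 vs 276).
Opt8: worse on price (1324 vs 276).
Opt9: worse on price (1043 vs 276).
Opt10: worse on price (464 vs 276).
Opt11: worse on price (501 vs 276).
Opt12: worse on price (676 vs 276).
No option is at least as good as Opt6 on every objective and strictly better on one.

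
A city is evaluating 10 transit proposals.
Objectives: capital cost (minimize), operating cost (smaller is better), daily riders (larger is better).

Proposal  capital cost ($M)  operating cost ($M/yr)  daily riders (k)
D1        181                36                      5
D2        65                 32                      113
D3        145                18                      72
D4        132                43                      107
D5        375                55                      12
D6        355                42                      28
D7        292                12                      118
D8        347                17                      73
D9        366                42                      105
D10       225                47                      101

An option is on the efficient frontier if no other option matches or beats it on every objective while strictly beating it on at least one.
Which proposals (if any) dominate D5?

D2, D3, D4, D6, D7, D8, D9, D10

D2: capital cost 65≤375, operating cost 32≤55, daily riders 113≥12 — dominates D5.
D3: capital cost 145≤375, operating cost 18≤55, daily riders 72≥12 — dominates D5.
D4: capital cost 132≤375, operating cost 43≤55, daily riders 107≥12 — dominates D5.
D6: capital cost 355≤375, operating cost 42≤55, daily riders 28≥12 — dominates D5.
D7: capital cost 292≤375, operating cost 12≤55, daily riders 118≥12 — dominates D5.
D8: capital cost 347≤375, operating cost 17≤55, daily riders 73≥12 — dominates D5.
D9: capital cost 366≤375, operating cost 42≤55, daily riders 105≥12 — dominates D5.
D10: capital cost 225≤375, operating cost 47≤55, daily riders 101≥12 — dominates D5.
Others (D1) are each worse than D5 on at least one objective.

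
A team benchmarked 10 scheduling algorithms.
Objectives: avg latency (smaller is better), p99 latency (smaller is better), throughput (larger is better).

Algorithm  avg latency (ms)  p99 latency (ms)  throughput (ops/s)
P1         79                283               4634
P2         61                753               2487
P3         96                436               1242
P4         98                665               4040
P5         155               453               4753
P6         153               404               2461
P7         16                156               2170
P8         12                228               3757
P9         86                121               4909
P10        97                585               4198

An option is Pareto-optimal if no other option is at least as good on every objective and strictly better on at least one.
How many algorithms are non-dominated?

P1: not dominated.
P2: dominated by P8 (avg latency 12≤61, p99 latency 228≤753, throughput 3757≥2487).
P3: dominated by P1 (avg latency 79≤96, p99 latency 283≤436, throughput 4634≥1242).
P4: dominated by P1 (avg latency 79≤98, p99 latency 283≤665, throughput 4634≥4040).
P5: dominated by P9 (avg latency 86≤155, p99 latency 121≤453, throughput 4909≥4753).
P6: dominated by P1 (avg latency 79≤153, p99 latency 283≤404, throughput 4634≥2461).
P7: not dominated.
P8: not dominated (best avg latency).
P9: not dominated (best p99 latency).
P10: dominated by P1 (avg latency 79≤97, p99 latency 283≤585, throughput 4634≥4198).
Pareto-optimal: P1, P7, P8, P9 → 4.

4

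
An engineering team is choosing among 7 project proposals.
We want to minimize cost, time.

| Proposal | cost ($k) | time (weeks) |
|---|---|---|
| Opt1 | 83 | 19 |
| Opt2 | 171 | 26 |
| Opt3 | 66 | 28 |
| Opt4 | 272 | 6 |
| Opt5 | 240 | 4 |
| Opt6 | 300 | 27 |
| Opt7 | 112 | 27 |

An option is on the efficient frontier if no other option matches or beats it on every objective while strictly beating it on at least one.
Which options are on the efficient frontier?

Opt1: not dominated.
Opt2: dominated by Opt1 (cost 83≤171, time 19≤26).
Opt3: not dominated (best cost).
Opt4: dominated by Opt5 (cost 240≤272, time 4≤6).
Opt5: not dominated (best time).
Opt6: dominated by Opt1 (cost 83≤300, time 19≤27).
Opt7: dominated by Opt1 (cost 83≤112, time 19≤27).

Opt1, Opt3, Opt5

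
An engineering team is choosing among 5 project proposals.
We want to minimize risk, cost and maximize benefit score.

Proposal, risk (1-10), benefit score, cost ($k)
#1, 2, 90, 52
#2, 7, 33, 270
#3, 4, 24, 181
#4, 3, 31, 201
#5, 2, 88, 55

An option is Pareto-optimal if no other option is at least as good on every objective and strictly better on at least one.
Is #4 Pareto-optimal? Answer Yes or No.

No

#1 vs #4: risk 2≤3, benefit score 90≥31, cost 52≤201 — #1 is at least as good on every objective and strictly better on at least one, so #1 dominates #4.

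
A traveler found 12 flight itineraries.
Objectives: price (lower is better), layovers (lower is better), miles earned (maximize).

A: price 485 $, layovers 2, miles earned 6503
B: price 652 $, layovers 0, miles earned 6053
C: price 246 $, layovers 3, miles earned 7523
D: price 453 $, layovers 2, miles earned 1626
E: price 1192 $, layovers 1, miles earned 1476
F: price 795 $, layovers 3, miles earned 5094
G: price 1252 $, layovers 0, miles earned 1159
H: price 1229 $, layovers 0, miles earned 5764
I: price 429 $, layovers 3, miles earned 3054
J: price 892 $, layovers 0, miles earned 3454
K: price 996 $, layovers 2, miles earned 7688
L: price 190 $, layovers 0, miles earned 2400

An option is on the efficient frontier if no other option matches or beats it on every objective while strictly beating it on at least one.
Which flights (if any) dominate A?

none

B: worse on price (652 vs 485).
C: worse on layovers (3 vs 2).
D: worse on miles earned (1626 vs 6503).
E: worse on price (1192 vs 485).
F: worse on price (795 vs 485).
G: worse on price (1252 vs 485).
H: worse on price (1229 vs 485).
I: worse on layovers (3 vs 2).
J: worse on price (892 vs 485).
K: worse on price (996 vs 485).
L: worse on miles earned (2400 vs 6503).
No option dominates A.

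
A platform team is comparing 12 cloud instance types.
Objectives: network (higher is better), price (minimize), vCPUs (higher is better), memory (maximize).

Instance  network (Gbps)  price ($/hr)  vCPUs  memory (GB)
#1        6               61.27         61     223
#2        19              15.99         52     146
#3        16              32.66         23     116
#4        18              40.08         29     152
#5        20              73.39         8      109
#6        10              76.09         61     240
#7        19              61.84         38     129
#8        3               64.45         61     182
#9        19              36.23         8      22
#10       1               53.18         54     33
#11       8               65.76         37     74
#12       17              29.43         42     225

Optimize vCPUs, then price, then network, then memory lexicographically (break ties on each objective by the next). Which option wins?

First maximize vCPUs: best is 61, kept {#1, #6, #8}.
Then minimize price: best is 61.27, kept {#1}.

#1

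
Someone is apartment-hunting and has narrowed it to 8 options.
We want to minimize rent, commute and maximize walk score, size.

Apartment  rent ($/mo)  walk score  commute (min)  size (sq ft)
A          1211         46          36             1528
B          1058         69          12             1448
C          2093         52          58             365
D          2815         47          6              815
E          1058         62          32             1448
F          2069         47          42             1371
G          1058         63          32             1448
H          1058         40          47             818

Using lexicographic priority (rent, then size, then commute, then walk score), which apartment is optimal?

B

First minimize rent: best is 1058, kept {B, E, G, H}.
Then maximize size: best is 1448, kept {B, E, G}.
Then minimize commute: best is 12, kept {B}.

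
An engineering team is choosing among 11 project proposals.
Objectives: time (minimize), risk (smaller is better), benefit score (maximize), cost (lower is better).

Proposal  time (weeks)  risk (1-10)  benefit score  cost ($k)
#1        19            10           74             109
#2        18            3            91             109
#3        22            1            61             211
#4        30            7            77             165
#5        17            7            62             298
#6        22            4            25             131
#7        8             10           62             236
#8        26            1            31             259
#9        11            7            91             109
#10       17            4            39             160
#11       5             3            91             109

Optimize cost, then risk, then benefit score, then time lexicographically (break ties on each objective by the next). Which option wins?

#11

First minimize cost: best is 109, kept {#1, #2, #9, #11}.
Then minimize risk: best is 3, kept {#2, #11}.
Then maximize benefit score: best is 91, kept {#2, #11}.
Then minimize time: best is 5, kept {#11}.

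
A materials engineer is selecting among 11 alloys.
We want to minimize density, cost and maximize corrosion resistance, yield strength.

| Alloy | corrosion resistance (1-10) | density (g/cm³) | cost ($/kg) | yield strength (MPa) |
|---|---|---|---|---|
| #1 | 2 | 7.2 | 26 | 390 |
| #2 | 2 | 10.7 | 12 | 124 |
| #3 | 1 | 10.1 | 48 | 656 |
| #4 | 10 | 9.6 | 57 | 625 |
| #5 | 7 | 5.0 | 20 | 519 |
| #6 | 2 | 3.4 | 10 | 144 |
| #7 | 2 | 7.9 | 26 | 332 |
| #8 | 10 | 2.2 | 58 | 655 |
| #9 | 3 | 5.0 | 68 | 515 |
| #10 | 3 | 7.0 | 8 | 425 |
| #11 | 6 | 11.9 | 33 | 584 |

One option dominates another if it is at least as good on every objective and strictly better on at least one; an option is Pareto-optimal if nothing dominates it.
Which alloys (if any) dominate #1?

#5, #10

#5: corrosion resistance 7≥2, density 5.0≤7.2, cost 20≤26, yield strength 519≥390 — dominates #1.
#10: corrosion resistance 3≥2, density 7.0≤7.2, cost 8≤26, yield strength 425≥390 — dominates #1.
Others (#2, #3, #4, #6, #7, #8, #9, #11) are each worse than #1 on at least one objective.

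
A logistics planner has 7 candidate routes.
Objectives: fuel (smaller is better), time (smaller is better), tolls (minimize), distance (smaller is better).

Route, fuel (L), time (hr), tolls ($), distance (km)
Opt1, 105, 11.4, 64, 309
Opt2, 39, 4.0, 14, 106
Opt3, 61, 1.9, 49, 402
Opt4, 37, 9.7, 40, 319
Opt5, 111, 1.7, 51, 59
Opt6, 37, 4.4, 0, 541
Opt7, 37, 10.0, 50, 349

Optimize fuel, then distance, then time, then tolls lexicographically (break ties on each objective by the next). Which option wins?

Opt4

First minimize fuel: best is 37, kept {Opt4, Opt6, Opt7}.
Then minimize distance: best is 319, kept {Opt4}.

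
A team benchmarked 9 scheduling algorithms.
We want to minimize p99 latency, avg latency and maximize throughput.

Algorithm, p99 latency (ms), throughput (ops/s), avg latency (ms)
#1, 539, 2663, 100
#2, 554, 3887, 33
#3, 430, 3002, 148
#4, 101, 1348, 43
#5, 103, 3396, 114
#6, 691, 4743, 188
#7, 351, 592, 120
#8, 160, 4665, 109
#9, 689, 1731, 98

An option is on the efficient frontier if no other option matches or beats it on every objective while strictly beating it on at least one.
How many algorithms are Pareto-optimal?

6

#1: not dominated.
#2: not dominated (best avg latency).
#3: dominated by #5 (p99 latency 103≤430, throughput 3396≥3002, avg latency 114≤148).
#4: not dominated (best p99 latency).
#5: not dominated.
#6: not dominated (best throughput).
#7: dominated by #4 (p99 latency 101≤351, throughput 1348≥592, avg latency 43≤120).
#8: not dominated.
#9: dominated by #2 (p99 latency 554≤689, throughput 3887≥1731, avg latency 33≤98).
Pareto-optimal: #1, #2, #4, #5, #6, #8 → 6.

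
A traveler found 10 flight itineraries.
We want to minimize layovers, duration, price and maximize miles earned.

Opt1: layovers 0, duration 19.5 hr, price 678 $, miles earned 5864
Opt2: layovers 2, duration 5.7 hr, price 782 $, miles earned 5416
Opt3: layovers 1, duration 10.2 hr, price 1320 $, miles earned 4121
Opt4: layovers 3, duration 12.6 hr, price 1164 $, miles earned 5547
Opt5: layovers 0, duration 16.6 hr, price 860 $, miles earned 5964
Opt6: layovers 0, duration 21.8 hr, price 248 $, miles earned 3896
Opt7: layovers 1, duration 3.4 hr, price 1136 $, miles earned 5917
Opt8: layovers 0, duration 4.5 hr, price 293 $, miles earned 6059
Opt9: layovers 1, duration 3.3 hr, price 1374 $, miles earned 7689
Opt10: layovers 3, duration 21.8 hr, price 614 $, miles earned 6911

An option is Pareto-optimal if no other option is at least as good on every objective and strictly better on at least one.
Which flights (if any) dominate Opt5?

Opt8

Opt8: layovers 0≤0, duration 4.5≤16.6, price 293≤860, miles earned 6059≥5964 — dominates Opt5.
Others (Opt1, Opt2, Opt3, Opt4, Opt6, Opt7, Opt9, Opt10) are each worse than Opt5 on at least one objective.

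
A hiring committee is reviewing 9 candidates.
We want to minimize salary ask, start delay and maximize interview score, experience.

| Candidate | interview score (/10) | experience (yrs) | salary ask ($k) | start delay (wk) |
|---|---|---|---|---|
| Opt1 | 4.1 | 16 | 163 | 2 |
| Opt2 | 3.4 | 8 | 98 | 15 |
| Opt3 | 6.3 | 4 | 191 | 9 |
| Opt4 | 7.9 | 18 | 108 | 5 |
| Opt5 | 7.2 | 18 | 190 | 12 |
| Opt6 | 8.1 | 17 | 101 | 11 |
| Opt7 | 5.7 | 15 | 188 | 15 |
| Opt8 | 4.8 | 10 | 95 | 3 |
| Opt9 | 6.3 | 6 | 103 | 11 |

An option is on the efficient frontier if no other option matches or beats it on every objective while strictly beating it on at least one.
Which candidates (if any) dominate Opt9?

Opt6: interview score 8.1≥6.3, experience 17≥6, salary ask 101≤103, start delay 11≤11 — dominates Opt9.
Others (Opt1, Opt2, Opt3, Opt4, Opt5, Opt7, Opt8) are each worse than Opt9 on at least one objective.

Opt6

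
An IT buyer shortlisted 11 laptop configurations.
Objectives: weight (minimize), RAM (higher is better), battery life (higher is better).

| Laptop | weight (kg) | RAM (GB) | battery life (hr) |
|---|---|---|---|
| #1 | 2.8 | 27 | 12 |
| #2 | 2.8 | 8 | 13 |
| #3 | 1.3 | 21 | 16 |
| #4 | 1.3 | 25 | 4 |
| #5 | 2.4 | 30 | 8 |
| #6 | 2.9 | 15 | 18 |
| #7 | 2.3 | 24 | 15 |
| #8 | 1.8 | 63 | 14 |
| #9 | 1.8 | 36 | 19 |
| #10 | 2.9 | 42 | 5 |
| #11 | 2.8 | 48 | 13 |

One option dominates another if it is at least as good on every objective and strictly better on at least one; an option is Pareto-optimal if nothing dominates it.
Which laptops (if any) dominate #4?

none

#1: worse on weight (2.8 vs 1.3).
#2: worse on weight (2.8 vs 1.3).
#3: worse on RAM (21 vs 25).
#5: worse on weight (2.4 vs 1.3).
#6: worse on weight (2.9 vs 1.3).
#7: worse on weight (2.3 vs 1.3).
#8: worse on weight (1.8 vs 1.3).
#9: worse on weight (1.8 vs 1.3).
#10: worse on weight (2.9 vs 1.3).
#11: worse on weight (2.8 vs 1.3).
No option dominates #4.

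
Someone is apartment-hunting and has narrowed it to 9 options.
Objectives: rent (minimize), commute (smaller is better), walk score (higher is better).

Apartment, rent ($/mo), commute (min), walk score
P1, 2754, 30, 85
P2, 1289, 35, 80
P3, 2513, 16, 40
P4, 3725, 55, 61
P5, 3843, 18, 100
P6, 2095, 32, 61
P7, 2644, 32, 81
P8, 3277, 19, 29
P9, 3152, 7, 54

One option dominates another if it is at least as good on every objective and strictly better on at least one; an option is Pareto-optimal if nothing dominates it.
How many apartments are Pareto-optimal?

P1: not dominated.
P2: not dominated (best rent).
P3: not dominated.
P4: dominated by P1 (rent 2754≤3725, commute 30≤55, walk score 85≥61).
P5: not dominated (best walk score).
P6: not dominated.
P7: not dominated.
P8: dominated by P3 (rent 2513≤3277, commute 16≤19, walk score 40≥29).
P9: not dominated (best commute).
Pareto-optimal: P1, P2, P3, P5, P6, P7, P9 → 7.

7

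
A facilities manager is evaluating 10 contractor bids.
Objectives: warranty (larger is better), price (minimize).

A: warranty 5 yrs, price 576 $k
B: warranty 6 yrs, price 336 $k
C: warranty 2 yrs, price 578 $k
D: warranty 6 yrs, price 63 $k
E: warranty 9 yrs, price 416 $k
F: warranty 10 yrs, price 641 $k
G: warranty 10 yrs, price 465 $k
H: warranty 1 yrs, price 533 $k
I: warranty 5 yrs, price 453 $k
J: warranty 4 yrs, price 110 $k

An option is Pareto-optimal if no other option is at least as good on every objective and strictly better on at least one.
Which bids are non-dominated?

A: dominated by B (warranty 6≥5, price 336≤576).
B: dominated by D (warranty 6≥6, price 63≤336).
C: dominated by A (warranty 5≥2, price 576≤578).
D: not dominated (best price).
E: not dominated.
F: dominated by G (warranty 10≥10, price 465≤641).
G: not dominated.
H: dominated by B (warranty 6≥1, price 336≤533).
I: dominated by B (warranty 6≥5, price 336≤453).
J: dominated by D (warranty 6≥4, price 63≤110).

D, E, G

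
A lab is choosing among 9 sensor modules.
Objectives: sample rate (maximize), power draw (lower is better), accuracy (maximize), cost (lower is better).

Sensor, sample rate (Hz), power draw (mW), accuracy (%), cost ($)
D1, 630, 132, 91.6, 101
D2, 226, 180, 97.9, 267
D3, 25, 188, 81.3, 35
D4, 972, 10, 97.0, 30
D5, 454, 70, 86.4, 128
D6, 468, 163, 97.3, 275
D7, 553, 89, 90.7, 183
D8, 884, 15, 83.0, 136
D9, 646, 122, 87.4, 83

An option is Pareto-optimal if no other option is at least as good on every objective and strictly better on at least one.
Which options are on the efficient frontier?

D1: dominated by D4 (sample rate 972≥630, power draw 10≤132, accuracy 97.0≥91.6, cost 30≤101).
D2: not dominated (best accuracy).
D3: dominated by D4 (sample rate 972≥25, power draw 10≤188, accuracy 97.0≥81.3, cost 30≤35).
D4: not dominated (best sample rate).
D5: dominated by D4 (sample rate 972≥454, power draw 10≤70, accuracy 97.0≥86.4, cost 30≤128).
D6: not dominated.
D7: dominated by D4 (sample rate 972≥553, power draw 10≤89, accuracy 97.0≥90.7, cost 30≤183).
D8: dominated by D4 (sample rate 972≥884, power draw 10≤15, accuracy 97.0≥83.0, cost 30≤136).
D9: dominated by D4 (sample rate 972≥646, power draw 10≤122, accuracy 97.0≥87.4, cost 30≤83).

D2, D4, D6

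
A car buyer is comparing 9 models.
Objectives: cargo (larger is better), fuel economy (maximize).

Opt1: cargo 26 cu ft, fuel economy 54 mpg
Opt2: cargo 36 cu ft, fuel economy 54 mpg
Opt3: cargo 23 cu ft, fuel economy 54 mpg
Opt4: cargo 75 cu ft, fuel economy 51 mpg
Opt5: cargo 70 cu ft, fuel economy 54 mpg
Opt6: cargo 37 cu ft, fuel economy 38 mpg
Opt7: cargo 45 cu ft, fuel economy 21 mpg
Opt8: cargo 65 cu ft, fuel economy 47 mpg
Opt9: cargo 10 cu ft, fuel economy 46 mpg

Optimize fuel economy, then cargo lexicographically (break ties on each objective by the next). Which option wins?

First maximize fuel economy: best is 54, kept {Opt1, Opt2, Opt3, Opt5}.
Then maximize cargo: best is 70, kept {Opt5}.

Opt5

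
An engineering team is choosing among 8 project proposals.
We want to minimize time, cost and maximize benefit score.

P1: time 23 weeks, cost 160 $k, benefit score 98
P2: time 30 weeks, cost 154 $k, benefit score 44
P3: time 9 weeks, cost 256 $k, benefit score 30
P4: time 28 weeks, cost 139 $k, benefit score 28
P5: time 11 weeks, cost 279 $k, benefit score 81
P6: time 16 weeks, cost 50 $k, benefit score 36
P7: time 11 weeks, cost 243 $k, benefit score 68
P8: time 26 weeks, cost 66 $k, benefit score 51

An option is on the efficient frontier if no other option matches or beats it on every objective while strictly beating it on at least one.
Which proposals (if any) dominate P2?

P8: time 26≤30, cost 66≤154, benefit score 51≥44 — dominates P2.
Others (P1, P3, P4, P5, P6, P7) are each worse than P2 on at least one objective.

P8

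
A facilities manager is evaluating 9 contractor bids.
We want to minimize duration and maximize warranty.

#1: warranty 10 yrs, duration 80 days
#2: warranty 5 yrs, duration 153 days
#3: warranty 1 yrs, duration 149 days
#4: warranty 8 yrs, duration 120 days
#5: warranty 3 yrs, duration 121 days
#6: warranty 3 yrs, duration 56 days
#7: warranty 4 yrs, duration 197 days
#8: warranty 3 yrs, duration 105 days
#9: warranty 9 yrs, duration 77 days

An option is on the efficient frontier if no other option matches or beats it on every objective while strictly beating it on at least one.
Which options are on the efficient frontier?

#1, #6, #9

#1: not dominated (best warranty).
#2: dominated by #1 (warranty 10≥5, duration 80≤153).
#3: dominated by #1 (warranty 10≥1, duration 80≤149).
#4: dominated by #1 (warranty 10≥8, duration 80≤120).
#5: dominated by #1 (warranty 10≥3, duration 80≤121).
#6: not dominated (best duration).
#7: dominated by #1 (warranty 10≥4, duration 80≤197).
#8: dominated by #1 (warranty 10≥3, duration 80≤105).
#9: not dominated.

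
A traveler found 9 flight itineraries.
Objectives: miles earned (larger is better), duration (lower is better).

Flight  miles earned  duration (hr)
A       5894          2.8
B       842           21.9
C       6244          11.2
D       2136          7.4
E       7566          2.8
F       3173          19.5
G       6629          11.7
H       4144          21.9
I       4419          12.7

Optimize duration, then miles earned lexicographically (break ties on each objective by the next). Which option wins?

E

First minimize duration: best is 2.8, kept {A, E}.
Then maximize miles earned: best is 7566, kept {E}.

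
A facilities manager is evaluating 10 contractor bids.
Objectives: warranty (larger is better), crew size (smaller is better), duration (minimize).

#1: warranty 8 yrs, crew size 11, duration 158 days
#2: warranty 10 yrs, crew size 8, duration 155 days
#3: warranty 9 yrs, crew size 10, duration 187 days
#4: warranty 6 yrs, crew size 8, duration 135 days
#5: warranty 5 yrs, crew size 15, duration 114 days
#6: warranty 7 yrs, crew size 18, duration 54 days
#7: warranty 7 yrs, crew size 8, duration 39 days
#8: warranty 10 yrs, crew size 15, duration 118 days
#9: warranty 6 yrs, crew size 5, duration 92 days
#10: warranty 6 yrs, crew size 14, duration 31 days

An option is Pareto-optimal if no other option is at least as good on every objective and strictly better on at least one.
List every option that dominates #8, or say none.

none

#1: worse on warranty (8 vs 10).
#2: worse on duration (155 vs 118).
#3: worse on warranty (9 vs 10).
#4: worse on warranty (6 vs 10).
#5: worse on warranty (5 vs 10).
#6: worse on warranty (7 vs 10).
#7: worse on warranty (7 vs 10).
#9: worse on warranty (6 vs 10).
#10: worse on warranty (6 vs 10).
No option dominates #8.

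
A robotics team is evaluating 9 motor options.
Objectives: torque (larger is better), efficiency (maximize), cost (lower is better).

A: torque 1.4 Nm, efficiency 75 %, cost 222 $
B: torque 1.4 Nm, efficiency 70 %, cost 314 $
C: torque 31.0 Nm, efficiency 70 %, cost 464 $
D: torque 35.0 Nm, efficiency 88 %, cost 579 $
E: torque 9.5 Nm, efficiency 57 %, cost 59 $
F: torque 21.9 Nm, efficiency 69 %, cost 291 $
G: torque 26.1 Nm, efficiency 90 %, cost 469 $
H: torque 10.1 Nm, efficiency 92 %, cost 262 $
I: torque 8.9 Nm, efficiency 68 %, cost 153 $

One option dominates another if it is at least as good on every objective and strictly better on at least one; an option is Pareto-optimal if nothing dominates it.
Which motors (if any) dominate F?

A: worse on torque (1.4 vs 21.9).
B: worse on torque (1.4 vs 21.9).
C: worse on cost (464 vs 291).
D: worse on cost (579 vs 291).
E: worse on torque (9.5 vs 21.9).
G: worse on cost (469 vs 291).
H: worse on torque (10.1 vs 21.9).
I: worse on torque (8.9 vs 21.9).
No option dominates F.

none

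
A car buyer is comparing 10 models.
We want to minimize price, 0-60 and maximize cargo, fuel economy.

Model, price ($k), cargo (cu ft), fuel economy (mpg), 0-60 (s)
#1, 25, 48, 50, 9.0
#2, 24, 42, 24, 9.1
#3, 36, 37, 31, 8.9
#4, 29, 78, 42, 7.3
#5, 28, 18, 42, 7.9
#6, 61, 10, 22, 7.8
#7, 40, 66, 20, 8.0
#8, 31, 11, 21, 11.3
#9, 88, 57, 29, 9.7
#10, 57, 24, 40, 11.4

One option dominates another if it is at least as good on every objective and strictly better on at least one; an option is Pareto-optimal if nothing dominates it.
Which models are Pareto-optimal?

#1: not dominated (best fuel economy).
#2: not dominated (best price).
#3: dominated by #4 (price 29≤36, cargo 78≥37, fuel economy 42≥31, 0-60 7.3≤8.9).
#4: not dominated (best cargo).
#5: not dominated.
#6: dominated by #4 (price 29≤61, cargo 78≥10, fuel economy 42≥22, 0-60 7.3≤7.8).
#7: dominated by #4 (price 29≤40, cargo 78≥66, fuel economy 42≥20, 0-60 7.3≤8.0).
#8: dominated by #1 (price 25≤31, cargo 48≥11, fuel economy 50≥21, 0-60 9.0≤11.3).
#9: dominated by #4 (price 29≤88, cargo 78≥57, fuel economy 42≥29, 0-60 7.3≤9.7).
#10: dominated by #1 (price 25≤57, cargo 48≥24, fuel economy 50≥40, 0-60 9.0≤11.4).

#1, #2, #4, #5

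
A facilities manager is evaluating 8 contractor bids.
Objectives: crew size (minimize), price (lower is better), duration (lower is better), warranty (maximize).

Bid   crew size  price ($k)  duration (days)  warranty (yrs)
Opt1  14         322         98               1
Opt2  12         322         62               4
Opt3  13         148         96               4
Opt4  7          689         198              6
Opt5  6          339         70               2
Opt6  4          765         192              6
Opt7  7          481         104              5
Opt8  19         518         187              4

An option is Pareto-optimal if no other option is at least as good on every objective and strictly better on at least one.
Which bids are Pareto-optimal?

Opt2, Opt3, Opt4, Opt5, Opt6, Opt7

Opt1: dominated by Opt2 (crew size 12≤14, price 322≤322, duration 62≤98, warranty 4≥1).
Opt2: not dominated (best duration).
Opt3: not dominated (best price).
Opt4: not dominated.
Opt5: not dominated.
Opt6: not dominated (best crew size).
Opt7: not dominated.
Opt8: dominated by Opt2 (crew size 12≤19, price 322≤518, duration 62≤187, warranty 4≥4).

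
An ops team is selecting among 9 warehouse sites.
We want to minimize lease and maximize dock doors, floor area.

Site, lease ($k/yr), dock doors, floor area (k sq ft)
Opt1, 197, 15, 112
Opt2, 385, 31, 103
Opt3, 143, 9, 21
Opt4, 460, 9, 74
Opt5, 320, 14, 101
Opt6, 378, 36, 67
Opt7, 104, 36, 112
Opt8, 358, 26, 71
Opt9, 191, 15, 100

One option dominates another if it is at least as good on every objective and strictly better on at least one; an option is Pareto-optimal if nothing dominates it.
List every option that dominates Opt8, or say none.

Opt7: lease 104≤358, dock doors 36≥26, floor area 112≥71 — dominates Opt8.
Others (Opt1, Opt2, Opt3, Opt4, Opt5, Opt6, Opt9) are each worse than Opt8 on at least one objective.

Opt7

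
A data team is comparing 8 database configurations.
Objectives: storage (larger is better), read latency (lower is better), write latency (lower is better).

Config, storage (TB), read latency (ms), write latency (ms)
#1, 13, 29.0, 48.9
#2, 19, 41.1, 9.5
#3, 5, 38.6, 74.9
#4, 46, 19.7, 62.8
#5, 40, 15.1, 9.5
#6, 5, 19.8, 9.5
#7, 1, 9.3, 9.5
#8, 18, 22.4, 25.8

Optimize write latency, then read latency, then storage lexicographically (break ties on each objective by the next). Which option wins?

First minimize write latency: best is 9.5, kept {#2, #5, #6, #7}.
Then minimize read latency: best is 9.3, kept {#7}.

#7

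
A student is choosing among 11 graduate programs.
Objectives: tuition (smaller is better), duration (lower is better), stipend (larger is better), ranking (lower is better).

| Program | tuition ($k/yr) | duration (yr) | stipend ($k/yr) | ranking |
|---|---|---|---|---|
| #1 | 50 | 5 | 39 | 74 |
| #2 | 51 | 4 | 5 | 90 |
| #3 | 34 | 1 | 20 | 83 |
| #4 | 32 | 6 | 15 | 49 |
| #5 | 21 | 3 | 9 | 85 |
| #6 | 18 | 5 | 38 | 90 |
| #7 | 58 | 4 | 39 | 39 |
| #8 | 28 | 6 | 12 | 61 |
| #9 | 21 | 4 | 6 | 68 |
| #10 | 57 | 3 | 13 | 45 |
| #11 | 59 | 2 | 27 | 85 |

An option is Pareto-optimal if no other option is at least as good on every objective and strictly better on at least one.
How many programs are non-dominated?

10

#1: not dominated.
#2: dominated by #3 (tuition 34≤51, duration 1≤4, stipend 20≥5, ranking 83≤90).
#3: not dominated (best duration).
#4: not dominated.
#5: not dominated.
#6: not dominated (best tuition).
#7: not dominated (best ranking).
#8: not dominated.
#9: not dominated.
#10: not dominated.
#11: not dominated.
Pareto-optimal: #1, #3, #4, #5, #6, #7, #8, #9, #10, #11 → 10.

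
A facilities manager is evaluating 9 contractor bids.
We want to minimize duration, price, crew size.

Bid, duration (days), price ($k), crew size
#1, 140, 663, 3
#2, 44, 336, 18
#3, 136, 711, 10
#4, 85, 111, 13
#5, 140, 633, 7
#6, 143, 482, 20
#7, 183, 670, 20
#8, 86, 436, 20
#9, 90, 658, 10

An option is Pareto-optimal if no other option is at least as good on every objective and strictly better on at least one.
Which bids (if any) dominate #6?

#2: duration 44≤143, price 336≤482, crew size 18≤20 — dominates #6.
#4: duration 85≤143, price 111≤482, crew size 13≤20 — dominates #6.
#8: duration 86≤143, price 436≤482, crew size 20≤20 — dominates #6.
Others (#1, #3, #5, #7, #9) are each worse than #6 on at least one objective.

#2, #4, #8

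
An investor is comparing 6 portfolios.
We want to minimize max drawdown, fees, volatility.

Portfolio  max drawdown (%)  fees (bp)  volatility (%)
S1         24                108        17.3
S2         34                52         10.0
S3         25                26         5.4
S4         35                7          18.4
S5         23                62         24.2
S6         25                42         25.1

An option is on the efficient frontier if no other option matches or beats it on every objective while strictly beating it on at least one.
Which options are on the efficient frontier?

S1, S3, S4, S5

S1: not dominated.
S2: dominated by S3 (max drawdown 25≤34, fees 26≤52, volatility 5.4≤10.0).
S3: not dominated (best volatility).
S4: not dominated (best fees).
S5: not dominated (best max drawdown).
S6: dominated by S3 (max drawdown 25≤25, fees 26≤42, volatility 5.4≤25.1).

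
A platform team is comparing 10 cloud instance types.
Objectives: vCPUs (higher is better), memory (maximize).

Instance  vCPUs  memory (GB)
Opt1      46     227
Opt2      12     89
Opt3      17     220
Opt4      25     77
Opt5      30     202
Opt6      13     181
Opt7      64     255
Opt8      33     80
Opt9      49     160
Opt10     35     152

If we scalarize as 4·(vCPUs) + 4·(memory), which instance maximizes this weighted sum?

Opt1: 4·46 + 4·227 = 1092
Opt2: 4·12 + 4·89 = 404
Opt3: 4·17 + 4·220 = 948
Opt4: 4·25 + 4·77 = 408
Opt5: 4·30 + 4·202 = 928
Opt6: 4·13 + 4·181 = 776
Opt7: 4·64 + 4·255 = 1276
Opt8: 4·33 + 4·80 = 452
Opt9: 4·49 + 4·160 = 836
Opt10: 4·35 + 4·152 = 748
Highest: Opt7 at 1276.

Opt7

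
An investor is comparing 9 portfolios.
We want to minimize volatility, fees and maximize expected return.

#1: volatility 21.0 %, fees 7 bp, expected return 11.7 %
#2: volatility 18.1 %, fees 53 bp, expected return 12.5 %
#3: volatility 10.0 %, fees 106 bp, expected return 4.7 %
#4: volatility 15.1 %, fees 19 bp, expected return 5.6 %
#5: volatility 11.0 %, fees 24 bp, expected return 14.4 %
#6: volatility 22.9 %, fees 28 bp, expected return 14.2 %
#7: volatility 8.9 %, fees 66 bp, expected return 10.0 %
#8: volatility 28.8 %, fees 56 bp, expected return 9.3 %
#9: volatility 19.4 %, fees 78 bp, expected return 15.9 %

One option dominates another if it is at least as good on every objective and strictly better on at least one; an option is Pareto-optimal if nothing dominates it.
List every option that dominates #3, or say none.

#7: volatility 8.9≤10.0, fees 66≤106, expected return 10.0≥4.7 — dominates #3.
Others (#1, #2, #4, #5, #6, #8, #9) are each worse than #3 on at least one objective.

#7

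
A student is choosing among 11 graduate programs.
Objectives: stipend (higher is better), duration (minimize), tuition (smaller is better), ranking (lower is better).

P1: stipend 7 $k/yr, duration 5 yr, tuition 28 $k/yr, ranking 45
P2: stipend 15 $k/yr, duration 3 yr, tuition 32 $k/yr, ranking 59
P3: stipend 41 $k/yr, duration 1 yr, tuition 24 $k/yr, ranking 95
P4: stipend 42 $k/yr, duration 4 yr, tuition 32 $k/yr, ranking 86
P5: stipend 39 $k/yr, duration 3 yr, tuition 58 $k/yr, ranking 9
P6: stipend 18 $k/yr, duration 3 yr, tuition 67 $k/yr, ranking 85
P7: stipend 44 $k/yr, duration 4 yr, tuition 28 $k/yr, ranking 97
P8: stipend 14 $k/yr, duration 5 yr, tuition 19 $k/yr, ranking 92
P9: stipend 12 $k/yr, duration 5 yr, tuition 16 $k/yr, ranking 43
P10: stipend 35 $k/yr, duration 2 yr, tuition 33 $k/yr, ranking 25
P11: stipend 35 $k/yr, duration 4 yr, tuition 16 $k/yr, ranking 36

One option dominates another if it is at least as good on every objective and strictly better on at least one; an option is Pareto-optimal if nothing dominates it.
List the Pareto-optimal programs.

P2, P3, P4, P5, P7, P10, P11

P1: dominated by P9 (stipend 12≥7, duration 5≤5, tuition 16≤28, ranking 43≤45).
P2: not dominated.
P3: not dominated (best duration).
P4: not dominated.
P5: not dominated (best ranking).
P6: dominated by P5 (stipend 39≥18, duration 3≤3, tuition 58≤67, ranking 9≤85).
P7: not dominated (best stipend).
P8: dominated by P11 (stipend 35≥14, duration 4≤5, tuition 16≤19, ranking 36≤92).
P9: dominated by P11 (stipend 35≥12, duration 4≤5, tuition 16≤16, ranking 36≤43).
P10: not dominated.
P11: not dominated.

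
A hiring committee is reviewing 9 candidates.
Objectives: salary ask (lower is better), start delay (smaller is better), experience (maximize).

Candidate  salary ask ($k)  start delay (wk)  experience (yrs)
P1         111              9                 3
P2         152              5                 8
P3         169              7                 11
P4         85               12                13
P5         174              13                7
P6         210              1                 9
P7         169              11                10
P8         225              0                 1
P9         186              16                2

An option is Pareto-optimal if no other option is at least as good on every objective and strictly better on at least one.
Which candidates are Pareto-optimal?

P1, P2, P3, P4, P6, P8

P1: not dominated.
P2: not dominated.
P3: not dominated.
P4: not dominated (best salary ask).
P5: dominated by P2 (salary ask 152≤174, start delay 5≤13, experience 8≥7).
P6: not dominated.
P7: dominated by P3 (salary ask 169≤169, start delay 7≤11, experience 11≥10).
P8: not dominated (best start delay).
P9: dominated by P1 (salary ask 111≤186, start delay 9≤16, experience 3≥2).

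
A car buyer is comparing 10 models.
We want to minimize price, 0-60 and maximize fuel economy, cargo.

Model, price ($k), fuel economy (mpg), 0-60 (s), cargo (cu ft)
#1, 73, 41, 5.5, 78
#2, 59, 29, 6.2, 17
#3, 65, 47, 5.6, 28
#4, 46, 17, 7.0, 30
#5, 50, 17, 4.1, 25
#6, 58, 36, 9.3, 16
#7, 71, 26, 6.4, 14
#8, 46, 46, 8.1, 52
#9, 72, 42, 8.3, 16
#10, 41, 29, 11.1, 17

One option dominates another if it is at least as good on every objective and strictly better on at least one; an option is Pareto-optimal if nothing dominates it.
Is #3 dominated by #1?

No

#1 vs #3: #1 is worse on price (73 vs 65), so it does not dominate #3.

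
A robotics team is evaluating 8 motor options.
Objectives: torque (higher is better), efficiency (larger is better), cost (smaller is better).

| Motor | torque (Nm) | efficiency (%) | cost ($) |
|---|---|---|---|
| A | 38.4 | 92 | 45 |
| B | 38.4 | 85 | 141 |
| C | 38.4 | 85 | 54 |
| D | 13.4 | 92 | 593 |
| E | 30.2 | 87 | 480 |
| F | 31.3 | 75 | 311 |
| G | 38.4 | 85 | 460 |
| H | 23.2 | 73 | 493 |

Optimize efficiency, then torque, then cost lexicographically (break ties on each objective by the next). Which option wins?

A

First maximize efficiency: best is 92, kept {A, D}.
Then maximize torque: best is 38.4, kept {A}.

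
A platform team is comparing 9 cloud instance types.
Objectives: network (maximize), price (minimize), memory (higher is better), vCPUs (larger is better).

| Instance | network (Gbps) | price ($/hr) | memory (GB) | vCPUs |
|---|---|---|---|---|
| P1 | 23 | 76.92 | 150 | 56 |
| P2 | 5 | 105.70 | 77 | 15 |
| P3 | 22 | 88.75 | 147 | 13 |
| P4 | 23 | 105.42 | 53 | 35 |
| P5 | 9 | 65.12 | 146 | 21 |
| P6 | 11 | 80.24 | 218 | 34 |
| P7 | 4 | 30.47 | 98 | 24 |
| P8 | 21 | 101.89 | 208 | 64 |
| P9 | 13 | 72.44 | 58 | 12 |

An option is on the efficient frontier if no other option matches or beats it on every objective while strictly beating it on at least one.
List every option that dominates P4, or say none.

P1: network 23≥23, price 76.92≤105.42, memory 150≥53, vCPUs 56≥35 — dominates P4.
Others (P2, P3, P5, P6, P7, P8, P9) are each worse than P4 on at least one objective.

P1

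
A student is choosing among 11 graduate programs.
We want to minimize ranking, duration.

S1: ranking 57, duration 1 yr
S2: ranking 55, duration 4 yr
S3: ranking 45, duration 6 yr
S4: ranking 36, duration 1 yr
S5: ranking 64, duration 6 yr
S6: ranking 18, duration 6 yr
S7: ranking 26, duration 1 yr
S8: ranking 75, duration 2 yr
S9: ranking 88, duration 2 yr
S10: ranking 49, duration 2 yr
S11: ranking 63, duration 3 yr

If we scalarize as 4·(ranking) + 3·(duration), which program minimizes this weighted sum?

S6

S1: 4·57 + 3·1 = 231
S2: 4·55 + 3·4 = 232
S3: 4·45 + 3·6 = 198
S4: 4·36 + 3·1 = 147
S5: 4·64 + 3·6 = 274
S6: 4·18 + 3·6 = 90
S7: 4·26 + 3·1 = 107
S8: 4·75 + 3·2 = 306
S9: 4·88 + 3·2 = 358
S10: 4·49 + 3·2 = 202
S11: 4·63 + 3·3 = 261
Lowest: S6 at 90.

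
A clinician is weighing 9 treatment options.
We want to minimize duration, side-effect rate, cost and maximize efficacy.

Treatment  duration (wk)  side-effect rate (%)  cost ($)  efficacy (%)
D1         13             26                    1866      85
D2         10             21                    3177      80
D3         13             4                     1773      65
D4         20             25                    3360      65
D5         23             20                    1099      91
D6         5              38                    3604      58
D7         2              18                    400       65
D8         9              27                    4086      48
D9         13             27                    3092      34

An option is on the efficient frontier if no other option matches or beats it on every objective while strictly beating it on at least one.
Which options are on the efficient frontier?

D1: not dominated.
D2: not dominated.
D3: not dominated (best side-effect rate).
D4: dominated by D2 (duration 10≤20, side-effect rate 21≤25, cost 3177≤3360, efficacy 80≥65).
D5: not dominated (best efficacy).
D6: dominated by D7 (duration 2≤5, side-effect rate 18≤38, cost 400≤3604, efficacy 65≥58).
D7: not dominated (best duration).
D8: dominated by D7 (duration 2≤9, side-effect rate 18≤27, cost 400≤4086, efficacy 65≥48).
D9: dominated by D1 (duration 13≤13, side-effect rate 26≤27, cost 1866≤3092, efficacy 85≥34).

D1, D2, D3, D5, D7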